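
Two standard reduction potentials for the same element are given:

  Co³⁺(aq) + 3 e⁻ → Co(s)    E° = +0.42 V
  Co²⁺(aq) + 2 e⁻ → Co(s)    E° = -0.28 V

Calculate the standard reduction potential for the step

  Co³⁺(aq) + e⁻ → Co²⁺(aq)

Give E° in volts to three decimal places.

Sequential free energies add, so n₃E°₃ = n₁E°₁ + n₂E°₂.
With n₃ = 3, and the known step contributing 2×(-0.28) V, the unknown satisfies 1·E° = 3×(+0.42) − 2×(-0.28) = +1.820.
E° = +1.820 / 1 = +1.820 V.

+1.820 V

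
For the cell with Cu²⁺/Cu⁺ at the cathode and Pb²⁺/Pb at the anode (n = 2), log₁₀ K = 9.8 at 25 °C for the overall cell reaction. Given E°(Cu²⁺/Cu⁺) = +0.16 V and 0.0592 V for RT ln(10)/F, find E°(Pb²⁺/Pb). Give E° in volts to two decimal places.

E°cell = (0.0592/n)·log K = (0.0592/2)(9.8) = +0.290 V.
Since Cu²⁺/Cu⁺ is the cathode and Pb²⁺/Pb the anode, E°cell = E°(Cu²⁺/Cu⁺) − E°(Pb²⁺/Pb).
So E°(Pb²⁺/Pb) = E°(Cu²⁺/Cu⁺) − E°cell = (+0.16) − (+0.290) = -0.13 V.

-0.13 V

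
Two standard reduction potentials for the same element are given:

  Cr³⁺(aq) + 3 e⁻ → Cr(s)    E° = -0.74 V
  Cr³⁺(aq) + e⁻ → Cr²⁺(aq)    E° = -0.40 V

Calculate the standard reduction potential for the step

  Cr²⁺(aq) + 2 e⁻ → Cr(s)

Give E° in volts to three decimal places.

Sequential free energies add, so n₃E°₃ = n₁E°₁ + n₂E°₂.
With n₃ = 3, and the known step contributing 1×(-0.40) V, the unknown satisfies 2·E° = 3×(-0.74) − 1×(-0.40) = -1.820.
E° = -1.820 / 2 = -0.910 V.

-0.910 V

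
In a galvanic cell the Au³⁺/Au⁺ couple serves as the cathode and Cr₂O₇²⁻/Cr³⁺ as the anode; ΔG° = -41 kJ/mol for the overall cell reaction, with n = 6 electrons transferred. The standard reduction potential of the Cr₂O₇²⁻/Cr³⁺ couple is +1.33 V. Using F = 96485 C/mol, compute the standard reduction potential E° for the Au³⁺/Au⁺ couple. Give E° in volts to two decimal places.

E°cell = −ΔG°/(nF) = −(-41×10³)/((6)(96485)) = +0.071 V.
Since Au³⁺/Au⁺ is the cathode and Cr₂O₇²⁻/Cr³⁺ the anode, E°cell = E°(Au³⁺/Au⁺) − E°(Cr₂O₇²⁻/Cr³⁺).
So E°(Au³⁺/Au⁺) = E°cell + E°(Cr₂O₇²⁻/Cr³⁺) = +0.071 + (+1.33) = +1.40 V.

+1.40 V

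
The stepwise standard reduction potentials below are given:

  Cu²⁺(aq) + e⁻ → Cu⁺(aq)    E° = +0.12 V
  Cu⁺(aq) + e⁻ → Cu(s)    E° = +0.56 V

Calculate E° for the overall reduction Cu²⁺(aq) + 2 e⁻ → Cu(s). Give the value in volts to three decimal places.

+0.340 V

Standard free energies of sequential steps add: ΔG°₃ = ΔG°₁ + ΔG°₂, so n₃E°₃ = n₁E°₁ + n₂E°₂.
E°₃ = (1×+0.12 + 1×+0.56) / 2 = (+0.680) / 2 = +0.340 V.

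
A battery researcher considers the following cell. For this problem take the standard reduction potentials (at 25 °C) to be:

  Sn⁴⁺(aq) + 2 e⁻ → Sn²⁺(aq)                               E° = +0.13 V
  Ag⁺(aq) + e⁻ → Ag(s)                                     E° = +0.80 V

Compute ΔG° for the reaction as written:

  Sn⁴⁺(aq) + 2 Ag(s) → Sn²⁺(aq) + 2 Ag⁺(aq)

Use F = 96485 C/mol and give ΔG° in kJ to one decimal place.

+129.3 kJ

As written, Sn⁴⁺/Sn²⁺ is reduced (cathode) and Ag⁺/Ag is oxidised (anode), so E°cell = (+0.13) − (+0.80) = -0.67 V.
Balancing electrons gives n = 2.
ΔG° = −nFE° = −(2)(96485)(-0.67) = 129,290 J = +129.3 kJ.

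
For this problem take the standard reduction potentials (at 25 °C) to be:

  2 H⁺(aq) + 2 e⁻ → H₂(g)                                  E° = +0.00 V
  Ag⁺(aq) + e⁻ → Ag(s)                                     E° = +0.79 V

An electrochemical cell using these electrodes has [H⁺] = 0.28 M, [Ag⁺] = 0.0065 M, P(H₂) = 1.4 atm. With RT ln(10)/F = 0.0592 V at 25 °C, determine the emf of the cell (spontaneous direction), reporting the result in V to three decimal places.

+0.698 V

Ag⁺/Ag is the cathode (higher E°), H⁺/H₂ the anode: E°cell = +0.79 − (+0.00) = +0.79 V, n = 2.
Overall: 2 Ag⁺(aq) + H₂(g) → 2 Ag(s) + 2 H⁺(aq)
Q = [H⁺]^2 / ([Ag⁺]^2·P(H₂)); log Q = 3.122.
E = E° − (0.0592/n) log Q = +0.79 − (0.0592/2)(3.122) = +0.698 V.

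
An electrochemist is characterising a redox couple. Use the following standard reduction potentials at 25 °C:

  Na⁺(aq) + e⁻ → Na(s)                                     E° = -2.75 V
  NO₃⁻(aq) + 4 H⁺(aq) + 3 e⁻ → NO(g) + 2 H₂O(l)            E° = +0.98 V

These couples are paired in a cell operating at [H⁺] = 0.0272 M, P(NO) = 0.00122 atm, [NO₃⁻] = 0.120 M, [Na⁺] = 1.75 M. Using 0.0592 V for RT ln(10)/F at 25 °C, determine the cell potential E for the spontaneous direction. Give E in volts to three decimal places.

NO₃⁻/NO is the cathode (higher E°), Na⁺/Na the anode: E°cell = +0.98 − (-2.75) = +3.73 V, n = 3.
Overall: NO₃⁻(aq) + 4 H⁺(aq) + 3 Na(s) → NO(g) + 2 H₂O(l) + 3 Na⁺(aq)
Q = P(NO)·[Na⁺]^3 / ([NO₃⁻]·[H⁺]^4); log Q = 4.998.
E = E° − (0.0592/n) log Q = +3.73 − (0.0592/3)(4.998) = +3.631 V.

+3.631 V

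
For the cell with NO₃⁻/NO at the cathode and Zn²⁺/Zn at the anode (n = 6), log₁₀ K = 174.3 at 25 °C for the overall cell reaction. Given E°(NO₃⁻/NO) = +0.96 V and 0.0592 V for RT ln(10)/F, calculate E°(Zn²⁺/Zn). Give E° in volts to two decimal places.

E°cell = (0.0592/n)·log K = (0.0592/6)(174.3) = +1.720 V.
Since NO₃⁻/NO is the cathode and Zn²⁺/Zn the anode, E°cell = E°(NO₃⁻/NO) − E°(Zn²⁺/Zn).
So E°(Zn²⁺/Zn) = E°(NO₃⁻/NO) − E°cell = (+0.96) − (+1.720) = -0.76 V.

-0.76 V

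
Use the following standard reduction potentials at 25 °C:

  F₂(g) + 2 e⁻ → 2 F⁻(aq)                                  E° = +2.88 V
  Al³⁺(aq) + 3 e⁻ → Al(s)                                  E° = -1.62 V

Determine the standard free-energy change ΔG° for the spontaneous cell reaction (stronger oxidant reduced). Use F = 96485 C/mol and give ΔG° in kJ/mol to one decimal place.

F₂/F⁻ (E° = +2.88 V) is the cathode; Al³⁺/Al (E° = -1.62 V) is the anode, so E°cell = +4.50 V.
Balancing electrons gives n = 6 (lcm of 2 and 3).
ΔG° = −nFE° = −(6)(96485)(+4.50) = -2,605,095 J = -2605.1 kJ/mol.

-2605.1 kJ/mol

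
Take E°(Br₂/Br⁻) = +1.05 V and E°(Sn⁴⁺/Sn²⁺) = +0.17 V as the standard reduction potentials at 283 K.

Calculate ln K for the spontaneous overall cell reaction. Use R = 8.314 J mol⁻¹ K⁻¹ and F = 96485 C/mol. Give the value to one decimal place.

72.2

Cathode: Br₂/Br⁻; anode: Sn⁴⁺/Sn²⁺. E°cell = (+1.05) − (+0.17) = +0.88 V, with n = 2.
ΔG° = −nFE° = −RT ln K, so ln K = nFE°/(RT) = (2)(96485)(+0.88) / ((8.314)(283)) = 72.173.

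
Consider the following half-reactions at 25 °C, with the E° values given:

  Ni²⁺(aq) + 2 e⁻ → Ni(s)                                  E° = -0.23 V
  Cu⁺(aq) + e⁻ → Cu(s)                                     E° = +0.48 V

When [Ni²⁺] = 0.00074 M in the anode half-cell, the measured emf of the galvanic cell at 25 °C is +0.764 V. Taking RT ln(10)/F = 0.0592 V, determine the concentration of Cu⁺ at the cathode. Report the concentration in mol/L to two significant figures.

0.22 M

Cu⁺/Cu is the cathode, Ni²⁺/Ni the anode: E°cell = +0.71 V, n = 2.
Overall reaction: 2 Cu⁺(aq) + Ni(s) → 2 Cu(s) + Ni²⁺(aq); Q = [Ni²⁺]^1/[Cu⁺]^2.
From E = E° − (0.0592/n) log Q: log Q = (E° − E)·n/0.0592 = (+0.71 − (+0.764))·2/0.0592 = -1.8243.
So 2·log[Cu⁺] = 1·log(0.00074) − log Q = -3.1308 − (-1.8243) = -1.3065; log[Cu⁺] = -1.3065 / 2 = -0.6532; [Cu⁺] = 10^(-0.6532) ≈ 0.22 M.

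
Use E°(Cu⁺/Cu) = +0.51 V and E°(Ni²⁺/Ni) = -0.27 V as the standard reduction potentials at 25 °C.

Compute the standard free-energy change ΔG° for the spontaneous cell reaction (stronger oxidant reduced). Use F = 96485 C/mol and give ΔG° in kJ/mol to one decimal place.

-150.5 kJ/mol

Cu⁺/Cu (E° = +0.51 V) is the cathode; Ni²⁺/Ni (E° = -0.27 V) is the anode, so E°cell = +0.78 V.
Balancing electrons gives n = 2 (lcm of 1 and 2).
ΔG° = −nFE° = −(2)(96485)(+0.78) = -150,517 J = -150.5 kJ/mol.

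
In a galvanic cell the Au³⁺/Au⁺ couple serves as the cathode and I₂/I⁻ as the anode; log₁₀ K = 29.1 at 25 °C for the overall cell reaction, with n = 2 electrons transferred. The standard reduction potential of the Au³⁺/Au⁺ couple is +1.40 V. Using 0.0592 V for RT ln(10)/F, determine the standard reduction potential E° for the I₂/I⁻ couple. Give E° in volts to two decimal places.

E°cell = (0.0592/n)·log K = (0.0592/2)(29.1) = +0.861 V.
Since Au³⁺/Au⁺ is the cathode and I₂/I⁻ the anode, E°cell = E°(Au³⁺/Au⁺) − E°(I₂/I⁻).
So E°(I₂/I⁻) = E°(Au³⁺/Au⁺) − E°cell = (+1.40) − (+0.861) = +0.54 V.

+0.54 V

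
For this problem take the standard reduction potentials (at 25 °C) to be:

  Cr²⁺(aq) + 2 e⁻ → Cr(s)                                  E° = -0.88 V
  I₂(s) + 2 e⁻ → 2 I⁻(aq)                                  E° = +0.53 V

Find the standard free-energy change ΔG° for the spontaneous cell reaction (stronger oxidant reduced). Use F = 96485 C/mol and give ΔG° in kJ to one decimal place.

I₂/I⁻ (E° = +0.53 V) is the cathode; Cr²⁺/Cr (E° = -0.88 V) is the anode, so E°cell = +1.41 V.
Balancing electrons gives n = 2 (lcm of 2 and 2).
ΔG° = −nFE° = −(2)(96485)(+1.41) = -272,088 J = -272.1 kJ.

-272.1 kJ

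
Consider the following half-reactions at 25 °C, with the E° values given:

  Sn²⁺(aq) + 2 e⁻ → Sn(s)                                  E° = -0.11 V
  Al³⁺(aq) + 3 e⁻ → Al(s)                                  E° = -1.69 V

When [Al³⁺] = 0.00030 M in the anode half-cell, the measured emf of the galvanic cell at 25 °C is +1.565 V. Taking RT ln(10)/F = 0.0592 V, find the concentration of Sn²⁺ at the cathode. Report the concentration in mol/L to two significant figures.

0.0014 M

Sn²⁺/Sn is the cathode, Al³⁺/Al the anode: E°cell = +1.58 V, n = 6.
Overall reaction: 3 Sn²⁺(aq) + 2 Al(s) → 3 Sn(s) + 2 Al³⁺(aq); Q = [Al³⁺]^2/[Sn²⁺]^3.
From E = E° − (0.0592/n) log Q: log Q = (E° − E)·n/0.0592 = (+1.58 − (+1.565))·6/0.0592 = 1.5203.
So 3·log[Sn²⁺] = 2·log(0.0003) − log Q = -7.0458 − (1.5203) = -8.5661; log[Sn²⁺] = -8.5661 / 3 = -2.8554; [Sn²⁺] = 10^(-2.8554) ≈ 0.0014 M.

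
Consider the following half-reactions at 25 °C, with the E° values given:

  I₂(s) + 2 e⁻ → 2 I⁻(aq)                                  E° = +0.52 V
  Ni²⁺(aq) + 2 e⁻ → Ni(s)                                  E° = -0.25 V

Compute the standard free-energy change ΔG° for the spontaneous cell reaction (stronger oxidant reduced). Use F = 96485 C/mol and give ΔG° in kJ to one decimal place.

-148.6 kJ

I₂/I⁻ (E° = +0.52 V) is the cathode; Ni²⁺/Ni (E° = -0.25 V) is the anode, so E°cell = +0.77 V.
Balancing electrons gives n = 2 (lcm of 2 and 2).
ΔG° = −nFE° = −(2)(96485)(+0.77) = -148,587 J = -148.6 kJ.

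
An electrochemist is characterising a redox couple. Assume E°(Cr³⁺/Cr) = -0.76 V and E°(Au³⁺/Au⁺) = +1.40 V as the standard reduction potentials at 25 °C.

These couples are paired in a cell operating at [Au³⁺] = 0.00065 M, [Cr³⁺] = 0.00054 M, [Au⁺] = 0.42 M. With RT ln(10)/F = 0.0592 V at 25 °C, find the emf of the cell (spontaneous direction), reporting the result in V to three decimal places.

Au³⁺/Au⁺ is the cathode (higher E°), Cr³⁺/Cr the anode: E°cell = +1.40 − (-0.76) = +2.16 V, n = 6.
Overall: 3 Au³⁺(aq) + 2 Cr(s) → 3 Au⁺(aq) + 2 Cr³⁺(aq)
Q = [Au⁺]^3·[Cr³⁺]^2 / ([Au³⁺]^3); log Q = 1.896.
E = E° − (0.0592/n) log Q = +2.16 − (0.0592/6)(1.896) = +2.141 V.

+2.141 V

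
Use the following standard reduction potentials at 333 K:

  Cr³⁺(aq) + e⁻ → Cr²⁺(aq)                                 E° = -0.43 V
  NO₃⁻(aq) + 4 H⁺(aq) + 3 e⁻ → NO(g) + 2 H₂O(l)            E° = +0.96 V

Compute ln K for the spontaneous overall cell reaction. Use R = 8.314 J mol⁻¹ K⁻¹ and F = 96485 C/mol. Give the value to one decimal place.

145.3

Cathode: NO₃⁻/NO; anode: Cr³⁺/Cr²⁺. E°cell = (+0.96) − (-0.43) = +1.39 V, with n = 3.
ΔG° = −nFE° = −RT ln K, so ln K = nFE°/(RT) = (3)(96485)(+1.39) / ((8.314)(333)) = 145.325.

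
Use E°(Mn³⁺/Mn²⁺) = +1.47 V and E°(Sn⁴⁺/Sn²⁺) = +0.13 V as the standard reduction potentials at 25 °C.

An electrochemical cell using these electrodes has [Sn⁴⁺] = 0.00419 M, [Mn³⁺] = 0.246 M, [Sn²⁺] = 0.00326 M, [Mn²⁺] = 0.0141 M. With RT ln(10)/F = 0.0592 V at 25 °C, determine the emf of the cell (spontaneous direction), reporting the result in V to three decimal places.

Mn³⁺/Mn²⁺ is the cathode (higher E°), Sn⁴⁺/Sn²⁺ the anode: E°cell = +1.47 − (+0.13) = +1.34 V, n = 2.
Overall: 2 Mn³⁺(aq) + Sn²⁺(aq) → 2 Mn²⁺(aq) + Sn⁴⁺(aq)
Q = [Mn²⁺]^2·[Sn⁴⁺] / ([Mn³⁺]^2·[Sn²⁺]); log Q = -2.374.
E = E° − (0.0592/n) log Q = +1.34 − (0.0592/2)(-2.374) = +1.410 V.

+1.410 V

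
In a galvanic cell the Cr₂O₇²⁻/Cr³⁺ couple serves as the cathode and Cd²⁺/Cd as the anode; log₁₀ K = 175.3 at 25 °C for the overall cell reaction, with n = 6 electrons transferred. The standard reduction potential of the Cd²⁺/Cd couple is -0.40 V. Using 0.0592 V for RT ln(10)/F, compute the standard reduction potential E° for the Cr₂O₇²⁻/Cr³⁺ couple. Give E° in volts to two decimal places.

+1.33 V

E°cell = (0.0592/n)·log K = (0.0592/6)(175.3) = +1.730 V.
Since Cr₂O₇²⁻/Cr³⁺ is the cathode and Cd²⁺/Cd the anode, E°cell = E°(Cr₂O₇²⁻/Cr³⁺) − E°(Cd²⁺/Cd).
So E°(Cr₂O₇²⁻/Cr³⁺) = E°cell + E°(Cd²⁺/Cd) = +1.730 + (-0.40) = +1.33 V.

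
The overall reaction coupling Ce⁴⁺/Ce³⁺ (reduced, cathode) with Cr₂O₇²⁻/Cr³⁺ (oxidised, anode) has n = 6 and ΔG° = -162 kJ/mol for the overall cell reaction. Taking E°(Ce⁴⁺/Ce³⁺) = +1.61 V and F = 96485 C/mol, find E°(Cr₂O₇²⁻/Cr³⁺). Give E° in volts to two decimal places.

E°cell = −ΔG°/(nF) = −(-162×10³)/((6)(96485)) = +0.280 V.
Since Ce⁴⁺/Ce³⁺ is the cathode and Cr₂O₇²⁻/Cr³⁺ the anode, E°cell = E°(Ce⁴⁺/Ce³⁺) − E°(Cr₂O₇²⁻/Cr³⁺).
So E°(Cr₂O₇²⁻/Cr³⁺) = E°(Ce⁴⁺/Ce³⁺) − E°cell = (+1.61) − (+0.280) = +1.33 V.

+1.33 V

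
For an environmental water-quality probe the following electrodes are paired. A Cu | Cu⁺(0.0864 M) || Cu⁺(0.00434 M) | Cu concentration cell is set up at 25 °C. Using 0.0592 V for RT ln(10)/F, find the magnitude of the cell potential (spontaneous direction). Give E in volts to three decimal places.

For a concentration cell E°cell = 0. The 0.0864 M side is the cathode (reduction is favoured where [Cu⁺] is higher).
With n = 1, E = −(0.0592/1) log([Cu⁺]ₐₙ/[Cu⁺]꜀ₐₜ) = −(0.0592/1) log(0.00434/0.0864) = −(0.0592/1)(-1.299) = +0.077 V.

+0.077 V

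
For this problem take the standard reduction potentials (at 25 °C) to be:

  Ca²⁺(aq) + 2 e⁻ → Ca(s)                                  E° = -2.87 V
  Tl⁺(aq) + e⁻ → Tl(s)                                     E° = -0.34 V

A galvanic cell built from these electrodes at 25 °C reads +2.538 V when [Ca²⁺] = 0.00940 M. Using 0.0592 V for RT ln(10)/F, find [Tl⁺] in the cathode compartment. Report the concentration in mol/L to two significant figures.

Tl⁺/Tl is the cathode, Ca²⁺/Ca the anode: E°cell = +2.53 V, n = 2.
Overall reaction: 2 Tl⁺(aq) + Ca(s) → 2 Tl(s) + Ca²⁺(aq); Q = [Ca²⁺]^1/[Tl⁺]^2.
From E = E° − (0.0592/n) log Q: log Q = (E° − E)·n/0.0592 = (+2.53 − (+2.538))·2/0.0592 = -0.2703.
So 2·log[Tl⁺] = 1·log(0.0094) − log Q = -2.0269 − (-0.2703) = -1.7566; log[Tl⁺] = -1.7566 / 2 = -0.8783; [Tl⁺] = 10^(-0.8783) ≈ 0.13 M.

0.13 M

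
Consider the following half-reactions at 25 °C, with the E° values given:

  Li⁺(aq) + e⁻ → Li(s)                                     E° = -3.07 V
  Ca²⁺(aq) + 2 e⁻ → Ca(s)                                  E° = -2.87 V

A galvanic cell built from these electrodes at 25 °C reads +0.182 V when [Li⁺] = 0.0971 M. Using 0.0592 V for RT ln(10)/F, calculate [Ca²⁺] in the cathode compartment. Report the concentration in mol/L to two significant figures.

Ca²⁺/Ca is the cathode, Li⁺/Li the anode: E°cell = +0.20 V, n = 2.
Overall reaction: Ca²⁺(aq) + 2 Li(s) → Ca(s) + 2 Li⁺(aq); Q = [Li⁺]^2/[Ca²⁺]^1.
From E = E° − (0.0592/n) log Q: log Q = (E° − E)·n/0.0592 = (+0.20 − (+0.182))·2/0.0592 = 0.6081.
So 1·log[Ca²⁺] = 2·log(0.0971) − log Q = -2.0256 − (0.6081) = -2.6337; [Ca²⁺] = 10^(-2.6337) ≈ 0.0023 M.

0.0023 M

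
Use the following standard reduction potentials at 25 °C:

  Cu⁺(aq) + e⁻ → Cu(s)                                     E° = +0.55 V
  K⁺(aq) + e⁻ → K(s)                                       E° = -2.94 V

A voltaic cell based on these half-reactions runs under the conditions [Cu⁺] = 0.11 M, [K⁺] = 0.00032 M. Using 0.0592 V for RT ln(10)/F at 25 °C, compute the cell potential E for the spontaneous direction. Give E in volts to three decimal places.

Cu⁺/Cu is the cathode (higher E°), K⁺/K the anode: E°cell = +0.55 − (-2.94) = +3.49 V, n = 1.
Overall: Cu⁺(aq) + K(s) → Cu(s) + K⁺(aq)
Q = [K⁺] / ([Cu⁺]); log Q = -2.536.
E = E° − (0.0592/n) log Q = +3.49 − (0.0592/1)(-2.536) = +3.640 V.

+3.640 V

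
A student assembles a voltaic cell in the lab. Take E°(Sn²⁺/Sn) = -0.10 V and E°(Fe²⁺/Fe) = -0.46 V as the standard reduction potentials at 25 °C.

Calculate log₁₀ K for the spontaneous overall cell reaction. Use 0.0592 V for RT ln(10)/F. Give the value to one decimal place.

12.2

Cathode: Sn²⁺/Sn; anode: Fe²⁺/Fe. E°cell = +0.36 V, n = 2.
log K = nE°cell / 0.0592 = (2)(+0.36) / 0.0592 = 12.2.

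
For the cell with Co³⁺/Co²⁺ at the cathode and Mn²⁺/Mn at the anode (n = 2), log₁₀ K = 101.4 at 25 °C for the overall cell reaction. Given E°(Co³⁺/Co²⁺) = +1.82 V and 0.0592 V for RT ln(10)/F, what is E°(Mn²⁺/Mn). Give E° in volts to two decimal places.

E°cell = (0.0592/n)·log K = (0.0592/2)(101.4) = +3.001 V.
Since Co³⁺/Co²⁺ is the cathode and Mn²⁺/Mn the anode, E°cell = E°(Co³⁺/Co²⁺) − E°(Mn²⁺/Mn).
So E°(Mn²⁺/Mn) = E°(Co³⁺/Co²⁺) − E°cell = (+1.82) − (+3.001) = -1.18 V.

-1.18 V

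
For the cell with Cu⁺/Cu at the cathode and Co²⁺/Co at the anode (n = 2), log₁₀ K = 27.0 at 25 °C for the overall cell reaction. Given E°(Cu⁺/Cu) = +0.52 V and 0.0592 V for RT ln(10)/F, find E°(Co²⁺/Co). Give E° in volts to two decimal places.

E°cell = (0.0592/n)·log K = (0.0592/2)(27.0) = +0.799 V.
Since Cu⁺/Cu is the cathode and Co²⁺/Co the anode, E°cell = E°(Cu⁺/Cu) − E°(Co²⁺/Co).
So E°(Co²⁺/Co) = E°(Cu⁺/Cu) − E°cell = (+0.52) − (+0.799) = -0.28 V.

-0.28 V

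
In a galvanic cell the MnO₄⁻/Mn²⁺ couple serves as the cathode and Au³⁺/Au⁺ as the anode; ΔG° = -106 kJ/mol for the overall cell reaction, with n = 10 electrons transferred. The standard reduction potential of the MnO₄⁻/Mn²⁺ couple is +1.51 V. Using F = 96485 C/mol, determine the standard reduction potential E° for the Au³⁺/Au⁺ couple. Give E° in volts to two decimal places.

E°cell = −ΔG°/(nF) = −(-106×10³)/((10)(96485)) = +0.110 V.
Since MnO₄⁻/Mn²⁺ is the cathode and Au³⁺/Au⁺ the anode, E°cell = E°(MnO₄⁻/Mn²⁺) − E°(Au³⁺/Au⁺).
So E°(Au³⁺/Au⁺) = E°(MnO₄⁻/Mn²⁺) − E°cell = (+1.51) − (+0.110) = +1.40 V.

+1.40 V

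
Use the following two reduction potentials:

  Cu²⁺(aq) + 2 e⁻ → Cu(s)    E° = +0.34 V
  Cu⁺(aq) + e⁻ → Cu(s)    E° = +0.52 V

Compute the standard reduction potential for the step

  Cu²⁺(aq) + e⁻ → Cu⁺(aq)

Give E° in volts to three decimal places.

Sequential free energies add, so n₃E°₃ = n₁E°₁ + n₂E°₂.
With n₃ = 2, and the known step contributing 1×(+0.52) V, the unknown satisfies 1·E° = 2×(+0.34) − 1×(+0.52) = +0.160.
E° = +0.160 / 1 = +0.160 V.

+0.160 V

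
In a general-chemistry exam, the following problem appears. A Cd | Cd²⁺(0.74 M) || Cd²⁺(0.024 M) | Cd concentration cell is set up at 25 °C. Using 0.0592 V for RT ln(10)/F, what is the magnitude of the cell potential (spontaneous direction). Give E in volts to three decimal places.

For a concentration cell E°cell = 0. The 0.74 M side is the cathode (reduction is favoured where [Cd²⁺] is higher).
With n = 2, E = −(0.0592/2) log([Cd²⁺]ₐₙ/[Cd²⁺]꜀ₐₜ) = −(0.0592/2) log(0.024/0.74) = −(0.0592/2)(-1.489) = +0.044 V.

+0.044 V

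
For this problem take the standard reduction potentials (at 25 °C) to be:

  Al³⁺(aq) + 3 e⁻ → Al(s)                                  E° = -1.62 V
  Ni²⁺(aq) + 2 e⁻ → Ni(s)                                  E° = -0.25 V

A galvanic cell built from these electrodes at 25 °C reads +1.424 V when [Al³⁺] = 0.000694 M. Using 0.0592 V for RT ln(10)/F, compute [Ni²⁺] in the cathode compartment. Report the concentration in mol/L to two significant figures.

Ni²⁺/Ni is the cathode, Al³⁺/Al the anode: E°cell = +1.37 V, n = 6.
Overall reaction: 3 Ni²⁺(aq) + 2 Al(s) → 3 Ni(s) + 2 Al³⁺(aq); Q = [Al³⁺]^2/[Ni²⁺]^3.
From E = E° − (0.0592/n) log Q: log Q = (E° − E)·n/0.0592 = (+1.37 − (+1.424))·6/0.0592 = -5.4730.
So 3·log[Ni²⁺] = 2·log(0.000694) − log Q = -6.3173 − (-5.4730) = -0.8443; log[Ni²⁺] = -0.8443 / 3 = -0.2814; [Ni²⁺] = 10^(-0.2814) ≈ 0.52 M.

0.52 M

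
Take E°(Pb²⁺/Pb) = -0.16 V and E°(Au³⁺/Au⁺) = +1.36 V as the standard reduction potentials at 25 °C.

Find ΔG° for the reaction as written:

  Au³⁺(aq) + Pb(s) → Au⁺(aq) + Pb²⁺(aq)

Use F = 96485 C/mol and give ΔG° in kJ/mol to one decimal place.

-293.3 kJ/mol

As written, Au³⁺/Au⁺ is reduced (cathode) and Pb²⁺/Pb is oxidised (anode), so E°cell = (+1.36) − (-0.16) = +1.52 V.
Balancing electrons gives n = 2.
ΔG° = −nFE° = −(2)(96485)(+1.52) = -293,314 J = -293.3 kJ/mol.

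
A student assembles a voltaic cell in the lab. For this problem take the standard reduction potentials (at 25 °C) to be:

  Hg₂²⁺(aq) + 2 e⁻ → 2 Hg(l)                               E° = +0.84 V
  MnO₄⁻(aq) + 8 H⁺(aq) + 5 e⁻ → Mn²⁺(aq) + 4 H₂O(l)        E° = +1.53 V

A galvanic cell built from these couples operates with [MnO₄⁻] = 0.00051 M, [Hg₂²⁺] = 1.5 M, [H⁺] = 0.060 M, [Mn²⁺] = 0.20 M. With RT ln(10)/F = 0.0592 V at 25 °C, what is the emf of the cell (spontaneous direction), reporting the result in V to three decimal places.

MnO₄⁻/Mn²⁺ is the cathode (higher E°), Hg₂²⁺/Hg the anode: E°cell = +1.53 − (+0.84) = +0.69 V, n = 10.
Overall: 2 MnO₄⁻(aq) + 16 H⁺(aq) + 10 Hg(l) → 2 Mn²⁺(aq) + 8 H₂O(l) + 5 Hg₂²⁺(aq)
Q = [Mn²⁺]^2·[Hg₂²⁺]^5 / ([MnO₄⁻]^2·[H⁺]^16); log Q = 25.617.
E = E° − (0.0592/n) log Q = +0.69 − (0.0592/10)(25.617) = +0.538 V.

+0.538 V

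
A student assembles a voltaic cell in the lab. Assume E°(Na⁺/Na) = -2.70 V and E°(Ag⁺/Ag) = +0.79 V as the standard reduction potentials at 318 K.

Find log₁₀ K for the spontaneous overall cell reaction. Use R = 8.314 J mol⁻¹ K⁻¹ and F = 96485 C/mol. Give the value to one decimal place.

55.3

Cathode: Ag⁺/Ag; anode: Na⁺/Na. E°cell = (+0.79) − (-2.70) = +3.49 V, with n = 1.
ΔG° = −nFE° = −RT ln K, so ln K = nFE°/(RT) = (1)(96485)(+3.49) / ((8.314)(318)) = 127.364.
log₁₀ K = 127.364 / ln 10 = 55.3.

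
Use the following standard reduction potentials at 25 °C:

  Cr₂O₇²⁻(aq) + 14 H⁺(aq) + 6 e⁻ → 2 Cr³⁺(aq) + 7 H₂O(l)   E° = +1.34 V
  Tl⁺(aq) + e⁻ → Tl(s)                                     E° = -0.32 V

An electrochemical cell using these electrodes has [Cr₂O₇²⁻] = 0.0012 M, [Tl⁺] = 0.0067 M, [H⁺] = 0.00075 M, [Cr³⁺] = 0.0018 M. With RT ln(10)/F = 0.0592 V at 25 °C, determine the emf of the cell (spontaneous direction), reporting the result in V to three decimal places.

+1.382 V

Cr₂O₇²⁻/Cr³⁺ is the cathode (higher E°), Tl⁺/Tl the anode: E°cell = +1.34 − (-0.32) = +1.66 V, n = 6.
Overall: Cr₂O₇²⁻(aq) + 14 H⁺(aq) + 6 Tl(s) → 2 Cr³⁺(aq) + 7 H₂O(l) + 6 Tl⁺(aq)
Q = [Cr³⁺]^2·[Tl⁺]^6 / ([Cr₂O₇²⁻]·[H⁺]^14); log Q = 28.137.
E = E° − (0.0592/n) log Q = +1.66 − (0.0592/6)(28.137) = +1.382 V.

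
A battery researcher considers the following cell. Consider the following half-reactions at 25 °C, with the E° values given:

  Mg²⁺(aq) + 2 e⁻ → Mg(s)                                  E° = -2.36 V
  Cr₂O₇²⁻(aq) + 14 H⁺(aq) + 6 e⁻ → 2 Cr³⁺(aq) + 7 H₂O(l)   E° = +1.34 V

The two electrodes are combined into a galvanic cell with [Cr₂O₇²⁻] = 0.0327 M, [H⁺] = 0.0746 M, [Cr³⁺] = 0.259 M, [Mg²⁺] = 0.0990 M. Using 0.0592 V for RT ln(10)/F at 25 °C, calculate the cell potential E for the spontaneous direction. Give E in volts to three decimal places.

+3.571 V

Cr₂O₇²⁻/Cr³⁺ is the cathode (higher E°), Mg²⁺/Mg the anode: E°cell = +1.34 − (-2.36) = +3.70 V, n = 6.
Overall: Cr₂O₇²⁻(aq) + 14 H⁺(aq) + 3 Mg(s) → 2 Cr³⁺(aq) + 7 H₂O(l) + 3 Mg²⁺(aq)
Q = [Cr³⁺]^2·[Mg²⁺]^3 / ([Cr₂O₇²⁻]·[H⁺]^14); log Q = 13.081.
E = E° − (0.0592/n) log Q = +3.70 − (0.0592/6)(13.081) = +3.571 V.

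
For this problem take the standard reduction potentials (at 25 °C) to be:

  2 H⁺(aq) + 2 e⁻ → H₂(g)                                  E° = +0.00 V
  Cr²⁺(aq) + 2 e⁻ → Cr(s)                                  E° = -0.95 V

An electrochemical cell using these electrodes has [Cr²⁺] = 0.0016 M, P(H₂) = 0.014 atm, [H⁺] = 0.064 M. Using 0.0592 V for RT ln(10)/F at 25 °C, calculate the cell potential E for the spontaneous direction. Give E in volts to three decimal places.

H⁺/H₂ is the cathode (higher E°), Cr²⁺/Cr the anode: E°cell = +0.00 − (-0.95) = +0.95 V, n = 2.
Overall: 2 H⁺(aq) + Cr(s) → H₂(g) + Cr²⁺(aq)
Q = P(H₂)·[Cr²⁺] / ([H⁺]^2); log Q = -2.262.
E = E° − (0.0592/n) log Q = +0.95 − (0.0592/2)(-2.262) = +1.017 V.

+1.017 V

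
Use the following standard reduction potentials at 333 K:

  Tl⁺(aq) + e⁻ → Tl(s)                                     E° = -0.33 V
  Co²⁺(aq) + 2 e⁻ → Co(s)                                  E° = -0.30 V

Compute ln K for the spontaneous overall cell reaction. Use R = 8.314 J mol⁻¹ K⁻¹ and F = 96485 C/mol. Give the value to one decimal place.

Cathode: Co²⁺/Co; anode: Tl⁺/Tl. E°cell = (-0.30) − (-0.33) = +0.03 V, with n = 2.
ΔG° = −nFE° = −RT ln K, so ln K = nFE°/(RT) = (2)(96485)(+0.03) / ((8.314)(333)) = 2.091.

2.1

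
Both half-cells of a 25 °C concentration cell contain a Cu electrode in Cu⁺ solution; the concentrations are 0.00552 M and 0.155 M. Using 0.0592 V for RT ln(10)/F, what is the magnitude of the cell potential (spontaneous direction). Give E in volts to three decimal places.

+0.086 V

For a concentration cell E°cell = 0. The 0.155 M side is the cathode (reduction is favoured where [Cu⁺] is higher).
With n = 1, E = −(0.0592/1) log([Cu⁺]ₐₙ/[Cu⁺]꜀ₐₜ) = −(0.0592/1) log(0.00552/0.155) = −(0.0592/1)(-1.448) = +0.086 V.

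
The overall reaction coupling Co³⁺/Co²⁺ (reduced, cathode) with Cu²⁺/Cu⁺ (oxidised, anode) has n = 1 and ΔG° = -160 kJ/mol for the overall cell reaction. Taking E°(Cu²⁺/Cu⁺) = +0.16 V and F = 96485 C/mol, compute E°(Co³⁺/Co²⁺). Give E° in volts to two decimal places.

+1.82 V

E°cell = −ΔG°/(nF) = −(-160×10³)/((1)(96485)) = +1.658 V.
Since Co³⁺/Co²⁺ is the cathode and Cu²⁺/Cu⁺ the anode, E°cell = E°(Co³⁺/Co²⁺) − E°(Cu²⁺/Cu⁺).
So E°(Co³⁺/Co²⁺) = E°cell + E°(Cu²⁺/Cu⁺) = +1.658 + (+0.16) = +1.82 V.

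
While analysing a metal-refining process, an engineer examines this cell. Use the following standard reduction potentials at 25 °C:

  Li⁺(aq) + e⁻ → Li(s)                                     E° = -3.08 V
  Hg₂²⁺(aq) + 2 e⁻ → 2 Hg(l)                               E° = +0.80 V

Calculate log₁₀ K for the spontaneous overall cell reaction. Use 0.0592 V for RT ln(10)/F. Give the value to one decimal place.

Cathode: Hg₂²⁺/Hg; anode: Li⁺/Li. E°cell = +3.88 V, n = 2.
log K = nE°cell / 0.0592 = (2)(+3.88) / 0.0592 = 131.1.

131.1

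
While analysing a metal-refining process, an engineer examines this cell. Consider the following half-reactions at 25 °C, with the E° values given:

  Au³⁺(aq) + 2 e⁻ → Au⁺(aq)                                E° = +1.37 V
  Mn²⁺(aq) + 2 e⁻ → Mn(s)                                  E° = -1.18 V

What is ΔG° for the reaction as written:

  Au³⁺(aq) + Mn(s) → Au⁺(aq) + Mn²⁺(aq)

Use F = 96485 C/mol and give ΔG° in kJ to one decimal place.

As written, Au³⁺/Au⁺ is reduced (cathode) and Mn²⁺/Mn is oxidised (anode), so E°cell = (+1.37) − (-1.18) = +2.55 V.
Balancing electrons gives n = 2.
ΔG° = −nFE° = −(2)(96485)(+2.55) = -492,073 J = -492.1 kJ.

-492.1 kJ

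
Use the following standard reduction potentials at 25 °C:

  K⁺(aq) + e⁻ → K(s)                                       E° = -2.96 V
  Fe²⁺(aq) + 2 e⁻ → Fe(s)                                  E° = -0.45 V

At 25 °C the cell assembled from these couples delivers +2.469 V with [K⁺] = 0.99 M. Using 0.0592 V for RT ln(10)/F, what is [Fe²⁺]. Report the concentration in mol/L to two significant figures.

Fe²⁺/Fe is the cathode, K⁺/K the anode: E°cell = +2.51 V, n = 2.
Overall reaction: Fe²⁺(aq) + 2 K(s) → Fe(s) + 2 K⁺(aq); Q = [K⁺]^2/[Fe²⁺]^1.
From E = E° − (0.0592/n) log Q: log Q = (E° − E)·n/0.0592 = (+2.51 − (+2.469))·2/0.0592 = 1.3851.
So 1·log[Fe²⁺] = 2·log(0.99) − log Q = -0.0087 − (1.3851) = -1.3938; [Fe²⁺] = 10^(-1.3938) ≈ 0.040 M.

0.040 M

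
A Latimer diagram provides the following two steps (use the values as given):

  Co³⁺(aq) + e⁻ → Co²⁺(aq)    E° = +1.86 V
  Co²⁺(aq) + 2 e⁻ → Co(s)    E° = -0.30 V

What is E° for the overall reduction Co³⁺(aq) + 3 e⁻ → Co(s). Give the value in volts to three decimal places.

Adding the free-energy changes (−nFE°) of the two steps gives −n₃FE°₃ = −n₁FE°₁ − n₂FE°₂.
E°₃ = (1×+1.86 + 2×-0.30) / 3 = (+1.260) / 3 = +0.420 V.

+0.420 V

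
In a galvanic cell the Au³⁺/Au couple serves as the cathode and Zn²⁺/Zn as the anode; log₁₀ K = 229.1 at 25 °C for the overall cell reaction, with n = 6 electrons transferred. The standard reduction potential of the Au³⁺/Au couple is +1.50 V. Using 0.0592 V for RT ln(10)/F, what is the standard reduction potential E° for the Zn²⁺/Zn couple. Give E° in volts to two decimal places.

-0.76 V

E°cell = (0.0592/n)·log K = (0.0592/6)(229.1) = +2.260 V.
Since Au³⁺/Au is the cathode and Zn²⁺/Zn the anode, E°cell = E°(Au³⁺/Au) − E°(Zn²⁺/Zn).
So E°(Zn²⁺/Zn) = E°(Au³⁺/Au) − E°cell = (+1.50) − (+2.260) = -0.76 V.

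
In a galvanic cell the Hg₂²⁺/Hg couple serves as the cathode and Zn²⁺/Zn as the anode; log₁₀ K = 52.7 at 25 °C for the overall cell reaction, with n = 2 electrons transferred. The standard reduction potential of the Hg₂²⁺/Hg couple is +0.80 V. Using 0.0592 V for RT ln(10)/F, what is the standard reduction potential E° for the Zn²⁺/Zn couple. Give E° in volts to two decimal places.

-0.76 V

E°cell = (0.0592/n)·log K = (0.0592/2)(52.7) = +1.560 V.
Since Hg₂²⁺/Hg is the cathode and Zn²⁺/Zn the anode, E°cell = E°(Hg₂²⁺/Hg) − E°(Zn²⁺/Zn).
So E°(Zn²⁺/Zn) = E°(Hg₂²⁺/Hg) − E°cell = (+0.80) − (+1.560) = -0.76 V.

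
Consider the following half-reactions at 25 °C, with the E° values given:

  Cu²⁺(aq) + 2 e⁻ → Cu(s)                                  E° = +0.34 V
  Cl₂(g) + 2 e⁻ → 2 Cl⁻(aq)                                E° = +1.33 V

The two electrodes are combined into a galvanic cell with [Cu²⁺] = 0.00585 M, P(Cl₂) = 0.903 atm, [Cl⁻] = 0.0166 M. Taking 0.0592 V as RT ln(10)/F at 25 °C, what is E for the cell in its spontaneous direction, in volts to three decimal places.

Cl₂/Cl⁻ is the cathode (higher E°), Cu²⁺/Cu the anode: E°cell = +1.33 − (+0.34) = +0.99 V, n = 2.
Overall: Cl₂(g) + Cu(s) → 2 Cl⁻(aq) + Cu²⁺(aq)
Q = [Cl⁻]^2·[Cu²⁺] / (P(Cl₂)); log Q = -5.748.
E = E° − (0.0592/n) log Q = +0.99 − (0.0592/2)(-5.748) = +1.160 V.

+1.160 V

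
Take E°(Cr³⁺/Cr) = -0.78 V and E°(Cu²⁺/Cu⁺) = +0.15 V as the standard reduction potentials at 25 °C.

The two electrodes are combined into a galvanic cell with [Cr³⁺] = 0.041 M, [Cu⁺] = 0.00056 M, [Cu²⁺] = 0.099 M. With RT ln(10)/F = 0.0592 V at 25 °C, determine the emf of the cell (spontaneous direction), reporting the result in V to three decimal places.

Cu²⁺/Cu⁺ is the cathode (higher E°), Cr³⁺/Cr the anode: E°cell = +0.15 − (-0.78) = +0.93 V, n = 3.
Overall: 3 Cu²⁺(aq) + Cr(s) → 3 Cu⁺(aq) + Cr³⁺(aq)
Q = [Cu⁺]^3·[Cr³⁺] / ([Cu²⁺]^3); log Q = -8.130.
E = E° − (0.0592/n) log Q = +0.93 − (0.0592/3)(-8.130) = +1.090 V.

+1.090 V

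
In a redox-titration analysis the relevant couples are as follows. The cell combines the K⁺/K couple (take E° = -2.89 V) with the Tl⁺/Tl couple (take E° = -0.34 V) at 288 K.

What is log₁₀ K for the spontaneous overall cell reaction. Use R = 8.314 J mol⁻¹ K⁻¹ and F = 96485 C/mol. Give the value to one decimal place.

Cathode: Tl⁺/Tl; anode: K⁺/K. E°cell = (-0.34) − (-2.89) = +2.55 V, with n = 1.
ΔG° = −nFE° = −RT ln K, so ln K = nFE°/(RT) = (1)(96485)(+2.55) / ((8.314)(288)) = 102.754.
log₁₀ K = 102.754 / ln 10 = 44.6.

44.6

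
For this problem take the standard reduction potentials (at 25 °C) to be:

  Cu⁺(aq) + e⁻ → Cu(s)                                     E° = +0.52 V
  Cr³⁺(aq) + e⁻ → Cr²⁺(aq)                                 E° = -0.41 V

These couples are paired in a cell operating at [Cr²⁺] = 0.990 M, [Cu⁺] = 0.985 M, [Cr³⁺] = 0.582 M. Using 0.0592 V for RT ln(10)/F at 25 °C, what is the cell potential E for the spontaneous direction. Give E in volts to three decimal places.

+0.943 V

Cu⁺/Cu is the cathode (higher E°), Cr³⁺/Cr²⁺ the anode: E°cell = +0.52 − (-0.41) = +0.93 V, n = 1.
Overall: Cu⁺(aq) + Cr²⁺(aq) → Cu(s) + Cr³⁺(aq)
Q = [Cr³⁺] / ([Cu⁺]·[Cr²⁺]); log Q = -0.224.
E = E° − (0.0592/n) log Q = +0.93 − (0.0592/1)(-0.224) = +0.943 V.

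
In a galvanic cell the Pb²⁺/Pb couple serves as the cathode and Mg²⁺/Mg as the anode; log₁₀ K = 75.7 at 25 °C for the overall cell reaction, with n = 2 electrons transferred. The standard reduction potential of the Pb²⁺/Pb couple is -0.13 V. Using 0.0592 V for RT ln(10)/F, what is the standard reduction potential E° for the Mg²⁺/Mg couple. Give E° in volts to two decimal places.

-2.37 V

E°cell = (0.0592/n)·log K = (0.0592/2)(75.7) = +2.241 V.
Since Pb²⁺/Pb is the cathode and Mg²⁺/Mg the anode, E°cell = E°(Pb²⁺/Pb) − E°(Mg²⁺/Mg).
So E°(Mg²⁺/Mg) = E°(Pb²⁺/Pb) − E°cell = (-0.13) − (+2.241) = -2.37 V.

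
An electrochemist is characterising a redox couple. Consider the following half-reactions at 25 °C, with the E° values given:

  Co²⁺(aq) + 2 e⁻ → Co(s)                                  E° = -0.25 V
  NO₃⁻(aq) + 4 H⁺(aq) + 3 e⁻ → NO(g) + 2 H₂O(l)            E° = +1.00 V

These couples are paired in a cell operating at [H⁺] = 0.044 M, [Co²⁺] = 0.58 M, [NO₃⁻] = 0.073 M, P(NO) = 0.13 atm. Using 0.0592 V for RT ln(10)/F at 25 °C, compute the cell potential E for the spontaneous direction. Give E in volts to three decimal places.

+1.145 V

NO₃⁻/NO is the cathode (higher E°), Co²⁺/Co the anode: E°cell = +1.00 − (-0.25) = +1.25 V, n = 6.
Overall: 2 NO₃⁻(aq) + 8 H⁺(aq) + 3 Co(s) → 2 NO(g) + 4 H₂O(l) + 3 Co²⁺(aq)
Q = P(NO)^2·[Co²⁺]^3 / ([NO₃⁻]^2·[H⁺]^8); log Q = 10.644.
E = E° − (0.0592/n) log Q = +1.25 − (0.0592/6)(10.644) = +1.145 V.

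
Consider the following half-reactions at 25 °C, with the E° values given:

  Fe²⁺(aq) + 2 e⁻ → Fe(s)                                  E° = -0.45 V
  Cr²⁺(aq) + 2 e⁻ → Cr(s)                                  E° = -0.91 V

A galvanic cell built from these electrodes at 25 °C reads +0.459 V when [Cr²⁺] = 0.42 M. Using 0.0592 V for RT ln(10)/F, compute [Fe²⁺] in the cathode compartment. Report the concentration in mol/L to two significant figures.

Fe²⁺/Fe is the cathode, Cr²⁺/Cr the anode: E°cell = +0.46 V, n = 2.
Overall reaction: Fe²⁺(aq) + Cr(s) → Fe(s) + Cr²⁺(aq); Q = [Cr²⁺]^1/[Fe²⁺]^1.
From E = E° − (0.0592/n) log Q: log Q = (E° − E)·n/0.0592 = (+0.46 − (+0.459))·2/0.0592 = 0.0338.
So 1·log[Fe²⁺] = 1·log(0.42) − log Q = -0.3768 − (0.0338) = -0.4106; [Fe²⁺] = 10^(-0.4106) ≈ 0.39 M.

0.39 M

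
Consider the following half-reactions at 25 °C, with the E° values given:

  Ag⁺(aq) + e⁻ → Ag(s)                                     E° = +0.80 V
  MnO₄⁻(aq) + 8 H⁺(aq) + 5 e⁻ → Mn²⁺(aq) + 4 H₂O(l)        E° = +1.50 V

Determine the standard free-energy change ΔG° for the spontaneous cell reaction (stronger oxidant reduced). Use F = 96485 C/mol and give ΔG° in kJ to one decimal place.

-337.7 kJ

MnO₄⁻/Mn²⁺ (E° = +1.50 V) is the cathode; Ag⁺/Ag (E° = +0.80 V) is the anode, so E°cell = +0.70 V.
Balancing electrons gives n = 5 (lcm of 5 and 1).
ΔG° = −nFE° = −(5)(96485)(+0.70) = -337,698 J = -337.7 kJ.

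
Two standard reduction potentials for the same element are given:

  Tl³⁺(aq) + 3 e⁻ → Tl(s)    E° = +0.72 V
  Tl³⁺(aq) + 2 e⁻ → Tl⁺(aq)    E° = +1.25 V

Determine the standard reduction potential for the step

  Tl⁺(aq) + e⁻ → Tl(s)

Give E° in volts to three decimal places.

Sequential free energies add, so n₃E°₃ = n₁E°₁ + n₂E°₂.
With n₃ = 3, and the known step contributing 2×(+1.25) V, the unknown satisfies 1·E° = 3×(+0.72) − 2×(+1.25) = -0.340.
E° = -0.340 / 1 = -0.340 V.

-0.340 V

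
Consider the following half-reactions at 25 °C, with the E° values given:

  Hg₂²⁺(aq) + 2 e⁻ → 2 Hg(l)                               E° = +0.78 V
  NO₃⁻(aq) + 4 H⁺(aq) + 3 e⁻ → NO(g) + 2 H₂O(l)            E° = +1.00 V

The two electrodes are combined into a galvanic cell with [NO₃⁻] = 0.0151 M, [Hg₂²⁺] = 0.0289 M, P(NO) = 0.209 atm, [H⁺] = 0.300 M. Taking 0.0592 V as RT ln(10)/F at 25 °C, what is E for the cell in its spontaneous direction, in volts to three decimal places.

NO₃⁻/NO is the cathode (higher E°), Hg₂²⁺/Hg the anode: E°cell = +1.00 − (+0.78) = +0.22 V, n = 6.
Overall: 2 NO₃⁻(aq) + 8 H⁺(aq) + 6 Hg(l) → 2 NO(g) + 4 H₂O(l) + 3 Hg₂²⁺(aq)
Q = P(NO)^2·[Hg₂²⁺]^3 / ([NO₃⁻]^2·[H⁺]^8); log Q = 1.848.
E = E° − (0.0592/n) log Q = +0.22 − (0.0592/6)(1.848) = +0.202 V.

+0.202 V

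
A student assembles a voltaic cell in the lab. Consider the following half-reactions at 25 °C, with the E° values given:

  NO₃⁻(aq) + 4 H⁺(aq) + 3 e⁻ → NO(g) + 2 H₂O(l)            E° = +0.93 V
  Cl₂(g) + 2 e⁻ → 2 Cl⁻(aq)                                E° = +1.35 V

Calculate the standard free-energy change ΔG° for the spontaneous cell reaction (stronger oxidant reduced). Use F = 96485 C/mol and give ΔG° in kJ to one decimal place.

-243.1 kJ

Cl₂/Cl⁻ (E° = +1.35 V) is the cathode; NO₃⁻/NO (E° = +0.93 V) is the anode, so E°cell = +0.42 V.
Balancing electrons gives n = 6 (lcm of 2 and 3).
ΔG° = −nFE° = −(6)(96485)(+0.42) = -243,142 J = -243.1 kJ.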